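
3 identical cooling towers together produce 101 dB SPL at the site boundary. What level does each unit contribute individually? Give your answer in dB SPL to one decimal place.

96.2 dB SPL

For N identical incoherent sources L_total = L₁ + 10·log₁₀ N, so L₁ = 101 − 10·log₁₀(3) = 101 − 4.771.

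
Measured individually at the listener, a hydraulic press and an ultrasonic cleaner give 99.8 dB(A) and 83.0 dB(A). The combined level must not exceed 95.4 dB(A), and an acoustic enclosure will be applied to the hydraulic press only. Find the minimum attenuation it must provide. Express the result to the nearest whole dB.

5 dB

Everything except the hydraulic press sums to 10^(83.0/10) = 1.995e+08 in linear terms, 83.00 dB(A).
The limit corresponds to 10^(95.4/10) = 3.467e+09; subtracting the fixed part leaves 3.268e+09 for the hydraulic press, i.e. 95.14 dB(A).
So the hydraulic press must be reduced from 99.8 to 95.14 dB(A): IL = 4.66 dB.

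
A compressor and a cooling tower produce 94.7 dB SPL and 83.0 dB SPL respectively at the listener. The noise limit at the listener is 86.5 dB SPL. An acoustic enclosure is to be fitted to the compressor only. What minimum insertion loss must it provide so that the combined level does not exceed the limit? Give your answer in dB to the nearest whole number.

Fixed contribution from the other source: Σ 10^(L/10) = 10^(83.0/10) = 1.995e+08 (83.00 dB SPL).
To meet 86.5 dB SPL overall, the treated compressor may contribute at most 10^(86.5/10) − 1.995e+08 = 2.472e+08, i.e. 83.93 dB SPL.
Required insertion loss = 94.7 − 83.93 = 10.77 dB.

11 dB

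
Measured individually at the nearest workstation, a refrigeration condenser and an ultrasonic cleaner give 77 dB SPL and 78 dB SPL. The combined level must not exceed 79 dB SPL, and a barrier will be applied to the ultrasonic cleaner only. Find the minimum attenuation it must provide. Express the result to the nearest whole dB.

Everything except the ultrasonic cleaner sums to 10^(77/10) = 5.012e+07 in linear terms, 77.00 dB SPL.
To meet 79 dB SPL overall, the treated ultrasonic cleaner may contribute at most 10^(79/10) − 5.012e+07 = 2.931e+07, i.e. 74.67 dB SPL.
Required insertion loss = 78 − 74.67 = 3.33 dB.

3 dB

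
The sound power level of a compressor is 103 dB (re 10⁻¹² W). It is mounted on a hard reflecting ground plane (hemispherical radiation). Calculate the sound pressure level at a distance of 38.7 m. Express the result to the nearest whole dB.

63 dB

Free-field hemispherical radiation: L_p = L_w − 10·log₁₀(2π·r²), r = 38.7 m.
2π·r² = 9410 m², 10·log₁₀ of that is 39.736 dB.
L_p = 103 − 39.736 = 63.26 dB.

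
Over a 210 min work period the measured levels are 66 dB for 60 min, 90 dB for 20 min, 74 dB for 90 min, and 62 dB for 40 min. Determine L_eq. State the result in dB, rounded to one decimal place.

The energy average is taken in the linear domain: L_eq = 10·log₁₀[(Σ tᵢ·10^(Lᵢ/10))/T], T = 210 min.
Σ tᵢ·10^(Lᵢ/10) = 60·10^(66/10) + 20·10^(90/10) + 90·10^(74/10) + 40·10^(62/10) = 2.256e+10.
L_eq = 10·log₁₀(2.256e+10/210) = 80.31 dB.

80.3 dB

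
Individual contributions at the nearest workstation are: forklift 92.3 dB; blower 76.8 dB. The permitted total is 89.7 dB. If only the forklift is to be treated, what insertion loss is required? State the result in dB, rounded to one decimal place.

2.8 dB

Everything except the forklift sums to 10^(76.8/10) = 4.786e+07 in linear terms, 76.80 dB.
The limit corresponds to 10^(89.7/10) = 9.333e+08; subtracting the fixed part leaves 8.854e+08 for the forklift, i.e. 89.47 dB.
Required insertion loss = 92.3 − 89.47 = 2.83 dB.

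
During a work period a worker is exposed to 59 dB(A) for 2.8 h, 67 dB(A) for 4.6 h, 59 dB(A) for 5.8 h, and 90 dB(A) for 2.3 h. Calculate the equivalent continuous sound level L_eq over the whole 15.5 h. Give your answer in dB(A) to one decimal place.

Weight each interval's intensity by its duration and average over T = 15.5 h:
Σ tᵢ·10^(Lᵢ/10) = 2.8·10^(59/10) + 4.6·10^(67/10) + 5.8·10^(59/10) + 2.3·10^(90/10) = 2.330e+09.
L_eq = 10·log₁₀(2.330e+09/15.5) = 81.77 dB(A).

81.8 dB(A)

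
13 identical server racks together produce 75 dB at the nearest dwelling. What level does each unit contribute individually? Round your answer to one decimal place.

13 equal contributions raise the level by 10·log₁₀ 13 = 11.139 dB, so each unit alone gives 75 − 11.139.

63.9 dB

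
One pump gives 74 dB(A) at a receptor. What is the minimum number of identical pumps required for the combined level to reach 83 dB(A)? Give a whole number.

8

N identical sources give L₁ + 10·log₁₀ N, so require 10·log₁₀ N ≥ 83 − 74 = 9.0 dB.
N ≥ 10^(9.0/10) = 7.943, so N = 8.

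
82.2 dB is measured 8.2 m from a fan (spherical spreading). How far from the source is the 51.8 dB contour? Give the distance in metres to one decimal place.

271.5 m

Point-source spreading drops the level by 20·log₁₀(r₂/r₁); inverting, r₂/r₁ = 10^(ΔL/20).
r₂ = 8.2·10^((82.2−51.8)/20) = 8.2·10^(30.4/20) = 271.53 m.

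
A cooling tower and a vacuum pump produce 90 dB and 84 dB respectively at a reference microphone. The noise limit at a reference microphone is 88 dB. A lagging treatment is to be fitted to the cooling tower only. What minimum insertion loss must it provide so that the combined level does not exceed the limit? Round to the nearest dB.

4 dB

Fixed contribution from the other source: Σ 10^(L/10) = 10^(84/10) = 2.512e+08 (84.00 dB).
The limit corresponds to 10^(88/10) = 6.310e+08; subtracting the fixed part leaves 3.798e+08 for the cooling tower, i.e. 85.80 dB.
So the cooling tower must be reduced from 90 to 85.80 dB: IL = 4.20 dB.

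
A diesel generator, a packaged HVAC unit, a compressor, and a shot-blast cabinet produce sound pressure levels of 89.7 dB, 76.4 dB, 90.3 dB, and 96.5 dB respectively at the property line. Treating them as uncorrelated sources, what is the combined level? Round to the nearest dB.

Incoherent sources combine by intensity addition: L_total = 10·log₁₀(Σ 10^(L_i/10)).
Σ 10^(L/10) = 10^(89.7/10) + 10^(76.4/10) + 10^(90.3/10) + 10^(96.5/10) = 6.515e+09.
L_total = 10·log₁₀(6.515e+09) = 98.14 dB.

98 dB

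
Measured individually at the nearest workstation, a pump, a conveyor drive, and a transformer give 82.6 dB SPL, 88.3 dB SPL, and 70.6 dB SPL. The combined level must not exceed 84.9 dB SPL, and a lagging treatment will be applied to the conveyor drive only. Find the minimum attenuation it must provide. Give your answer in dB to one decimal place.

7.7 dB

Fixed contribution from the other sources: Σ 10^(L/10) = 10^(82.6/10) + 10^(70.6/10) = 1.935e+08 (82.87 dB SPL).
The limit corresponds to 10^(84.9/10) = 3.090e+08; subtracting the fixed part leaves 1.156e+08 for the conveyor drive, i.e. 80.63 dB SPL.
So the conveyor drive must be reduced from 88.3 to 80.63 dB SPL: IL = 7.67 dB.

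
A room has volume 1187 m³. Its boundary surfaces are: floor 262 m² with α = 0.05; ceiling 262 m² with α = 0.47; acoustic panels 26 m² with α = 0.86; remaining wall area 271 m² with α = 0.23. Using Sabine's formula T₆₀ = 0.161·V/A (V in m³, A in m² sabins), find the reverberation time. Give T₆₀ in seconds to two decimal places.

Summing Sᵢαᵢ: 262·0.05 + 262·0.47 + 26·0.86 + 271·0.23 = 220.93 m².
T₆₀ = 0.161·V/A = 0.161·1187/220.93 = 0.865 s.

0.87 s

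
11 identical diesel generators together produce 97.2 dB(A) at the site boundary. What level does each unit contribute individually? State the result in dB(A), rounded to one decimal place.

11 equal contributions raise the level by 10·log₁₀ 11 = 10.414 dB, so each unit alone gives 97.2 − 10.414.

86.8 dB(A)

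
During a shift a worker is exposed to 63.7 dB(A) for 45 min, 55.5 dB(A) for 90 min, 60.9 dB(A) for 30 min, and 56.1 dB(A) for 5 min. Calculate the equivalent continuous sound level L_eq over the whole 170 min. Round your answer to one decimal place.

60.2 dB(A)

Weight each interval's intensity by its duration and average over T = 170 min:
Σ tᵢ·10^(Lᵢ/10) = 45·10^(63.7/10) + 90·10^(55.5/10) + 30·10^(60.9/10) + 5·10^(56.1/10) = 1.764e+08.
L_eq = 10·log₁₀(1.764e+08/170) = 60.16 dB(A).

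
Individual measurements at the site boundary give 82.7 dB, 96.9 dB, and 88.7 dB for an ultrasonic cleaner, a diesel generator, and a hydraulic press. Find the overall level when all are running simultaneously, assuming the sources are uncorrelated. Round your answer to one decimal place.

97.7 dB

Incoherent sources combine by intensity addition: L_total = 10·log₁₀(Σ 10^(L_i/10)).
Σ 10^(L/10) = 10^(82.7/10) + 10^(96.9/10) + 10^(88.7/10) = 5.825e+09.
L_total = 10·log₁₀(5.825e+09) = 97.65 dB.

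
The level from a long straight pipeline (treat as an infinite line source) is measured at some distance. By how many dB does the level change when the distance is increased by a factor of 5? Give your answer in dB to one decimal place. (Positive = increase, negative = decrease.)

-7.0 dB

Line-source spreading: ΔL = −10·log₁₀(r₂/r₁).
ΔL = −10·log₁₀(5) = -6.99 dB.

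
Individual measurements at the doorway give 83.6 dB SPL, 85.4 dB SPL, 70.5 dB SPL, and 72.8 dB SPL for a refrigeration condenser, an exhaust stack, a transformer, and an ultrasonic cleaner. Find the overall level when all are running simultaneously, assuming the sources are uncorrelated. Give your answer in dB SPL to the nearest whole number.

88 dB SPL

Incoherent sources combine by intensity addition: L_total = 10·log₁₀(Σ 10^(L_i/10)).
Σ 10^(L/10) = 10^(83.6/10) + 10^(85.4/10) + 10^(70.5/10) + 10^(72.8/10) = 6.061e+08.
L_total = 10·log₁₀(6.061e+08) = 87.83 dB SPL.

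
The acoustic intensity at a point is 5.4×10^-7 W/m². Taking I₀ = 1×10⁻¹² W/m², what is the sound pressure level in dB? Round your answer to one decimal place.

57.3 dB

Dividing by I₀ shifts the exponent by 12: I/I₀ = 5.4×10^5.
L = 10·(0.7324 + 5) = 57.32 dB.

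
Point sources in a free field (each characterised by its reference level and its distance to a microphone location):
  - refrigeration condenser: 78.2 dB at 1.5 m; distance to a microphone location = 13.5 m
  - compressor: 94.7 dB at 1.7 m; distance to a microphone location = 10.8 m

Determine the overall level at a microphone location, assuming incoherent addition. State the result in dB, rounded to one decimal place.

Apply inverse-square spreading to bring every level to the receiver, then sum 10^(L/10).
refrigeration condenser: 78.2 − 20·log₁₀(13.5/1.5) = 78.2 − 19.08 = 59.12 dB.
compressor: 94.7 − 20·log₁₀(10.8/1.7) = 94.7 − 16.06 = 78.64 dB.
Σ 10^(L/10) = 7.394e+07 → L_total = 10·log₁₀(7.394e+07) = 78.69 dB.

78.7 dB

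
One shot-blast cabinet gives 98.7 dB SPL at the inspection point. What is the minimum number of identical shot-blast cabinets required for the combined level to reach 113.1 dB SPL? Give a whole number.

28

The shortfall is 113.1 − 98.7 = 14.4 dB, and N units add 10·log₁₀ N, so need 10·log₁₀ N ≥ 14.4.
N ≥ 10^(14.4/10) = 27.542, so N = 28.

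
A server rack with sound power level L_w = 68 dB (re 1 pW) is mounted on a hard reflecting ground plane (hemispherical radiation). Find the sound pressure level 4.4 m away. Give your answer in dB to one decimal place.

47.1 dB

The power spreads over a hemisphere of area 2π·r², so L_p = L_w − 10·log₁₀(2π·r²).
2π·r² = 121.6 m², 10·log₁₀ of that is 20.851 dB.
L_p = 68 − 20.851 = 47.15 dB.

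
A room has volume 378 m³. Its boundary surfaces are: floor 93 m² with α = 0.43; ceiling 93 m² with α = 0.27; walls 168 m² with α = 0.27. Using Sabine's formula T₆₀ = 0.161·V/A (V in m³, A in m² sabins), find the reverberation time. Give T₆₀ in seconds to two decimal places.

A = Σ Sᵢαᵢ = 93·0.43 + 93·0.27 + 168·0.27 = 110.46 m².
T₆₀ = 0.161·V/A = 0.161·378/110.46 = 0.551 s.

0.55 s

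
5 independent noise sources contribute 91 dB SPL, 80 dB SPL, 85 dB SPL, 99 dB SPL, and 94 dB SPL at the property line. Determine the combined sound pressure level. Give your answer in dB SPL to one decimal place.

100.8 dB SPL

Incoherent sources combine by intensity addition: L_total = 10·log₁₀(Σ 10^(L_i/10)).
Σ 10^(L/10) = 10^(91/10) + 10^(80/10) + 10^(85/10) + 10^(99/10) + 10^(94/10) = 1.213e+10.
L_total = 10·log₁₀(1.213e+10) = 100.84 dB SPL.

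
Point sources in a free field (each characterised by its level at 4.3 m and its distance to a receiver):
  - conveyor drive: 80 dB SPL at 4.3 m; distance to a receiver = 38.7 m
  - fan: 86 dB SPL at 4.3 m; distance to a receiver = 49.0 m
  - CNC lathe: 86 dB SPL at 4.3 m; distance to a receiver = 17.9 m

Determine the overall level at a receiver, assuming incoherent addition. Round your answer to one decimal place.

First find each source's level at the receiver (point-source: −20·log₁₀(r/r_ref)), then combine on an intensity basis.
conveyor drive: 80 − 20·log₁₀(38.7/4.3) = 80 − 19.08 = 60.92 dB SPL.
fan: 86 − 20·log₁₀(49.0/4.3) = 86 − 21.13 = 64.87 dB SPL.
CNC lathe: 86 − 20·log₁₀(17.9/4.3) = 86 − 12.39 = 73.61 dB SPL.
Σ 10^(L/10) = 2.727e+07 → L_total = 10·log₁₀(2.727e+07) = 74.36 dB SPL.

74.4 dB SPL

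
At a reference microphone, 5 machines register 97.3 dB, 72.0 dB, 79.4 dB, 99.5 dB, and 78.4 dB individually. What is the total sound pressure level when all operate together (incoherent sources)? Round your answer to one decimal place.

101.6 dB

For uncorrelated sources the intensities add, so convert each level to linear form, sum, and take 10·log₁₀ of the total.
Σ 10^(L/10) = 10^(97.3/10) + 10^(72.0/10) + 10^(79.4/10) + 10^(99.5/10) + 10^(78.4/10) = 1.445e+10.
L_total = 10·log₁₀(1.445e+10) = 101.60 dB.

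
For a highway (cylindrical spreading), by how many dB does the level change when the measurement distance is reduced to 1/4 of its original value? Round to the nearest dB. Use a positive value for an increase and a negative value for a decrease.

Line-source spreading: ΔL = −10·log₁₀(r₂/r₁).
ΔL = −10·log₁₀(0.25) = +6.02 dB.

+6 dB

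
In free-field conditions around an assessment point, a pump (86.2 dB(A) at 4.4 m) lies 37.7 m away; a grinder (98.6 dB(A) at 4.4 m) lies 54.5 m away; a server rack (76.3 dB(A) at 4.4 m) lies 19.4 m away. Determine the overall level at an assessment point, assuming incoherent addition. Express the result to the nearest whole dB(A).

Propagate each source to the receiver with L = L_ref − 20·log₁₀(r/r_ref), then add intensities.
pump: 86.2 − 20·log₁₀(37.7/4.4) = 86.2 − 18.66 = 67.54 dB(A).
grinder: 98.6 − 20·log₁₀(54.5/4.4) = 98.6 − 21.86 = 76.74 dB(A).
server rack: 76.3 − 20·log₁₀(19.4/4.4) = 76.3 − 12.89 = 63.41 dB(A).
Σ 10^(L/10) = 5.509e+07 → L_total = 10·log₁₀(5.509e+07) = 77.41 dB(A).

77 dB(A)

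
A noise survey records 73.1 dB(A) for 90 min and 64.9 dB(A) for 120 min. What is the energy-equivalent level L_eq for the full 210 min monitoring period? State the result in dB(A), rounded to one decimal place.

70.2 dB(A)

L_eq = 10·log₁₀[(1/T)·Σ tᵢ·10^(Lᵢ/10)] with T = 210 min.
Σ tᵢ·10^(Lᵢ/10) = 90·10^(73.1/10) + 120·10^(64.9/10) = 2.208e+09.
L_eq = 10·log₁₀(2.208e+09/210) = 70.22 dB(A).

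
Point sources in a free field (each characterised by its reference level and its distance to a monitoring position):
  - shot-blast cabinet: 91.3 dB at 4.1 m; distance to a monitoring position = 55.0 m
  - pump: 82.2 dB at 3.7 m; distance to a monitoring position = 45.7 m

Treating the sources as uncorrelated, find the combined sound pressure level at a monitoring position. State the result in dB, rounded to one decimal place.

Propagate each source to the receiver with L = L_ref − 20·log₁₀(r/r_ref), then add intensities.
shot-blast cabinet: 91.3 − 20·log₁₀(55.0/4.1) = 91.3 − 22.55 = 68.75 dB.
pump: 82.2 − 20·log₁₀(45.7/3.7) = 82.2 − 21.83 = 60.37 dB.
Σ 10^(L/10) = 8.584e+06 → L_total = 10·log₁₀(8.584e+06) = 69.34 dB.

69.3 dB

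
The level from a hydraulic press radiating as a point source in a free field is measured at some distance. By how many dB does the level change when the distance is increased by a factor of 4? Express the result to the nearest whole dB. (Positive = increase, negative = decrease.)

A point source loses 6 dB per doubling of distance; generally ΔL = −20·log₁₀(r₂/r₁).
ΔL = −20·log₁₀(4) = -12.04 dB.

-12 dB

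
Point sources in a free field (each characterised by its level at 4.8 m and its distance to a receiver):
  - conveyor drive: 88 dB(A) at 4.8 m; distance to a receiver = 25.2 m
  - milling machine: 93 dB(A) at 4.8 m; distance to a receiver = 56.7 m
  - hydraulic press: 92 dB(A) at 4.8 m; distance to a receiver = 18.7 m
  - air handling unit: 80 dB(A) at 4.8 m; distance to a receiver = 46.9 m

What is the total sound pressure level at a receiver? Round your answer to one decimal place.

81.5 dB(A)

Propagate each source to the receiver with L = L_ref − 20·log₁₀(r/r_ref), then add intensities.
conveyor drive: 88 − 20·log₁₀(25.2/4.8) = 88 − 14.40 = 73.60 dB(A).
milling machine: 93 − 20·log₁₀(56.7/4.8) = 93 − 21.45 = 71.55 dB(A).
hydraulic press: 92 − 20·log₁₀(18.7/4.8) = 92 − 11.81 = 80.19 dB(A).
air handling unit: 80 − 20·log₁₀(46.9/4.8) = 80 − 19.80 = 60.20 dB(A).
Σ 10^(L/10) = 1.427e+08 → L_total = 10·log₁₀(1.427e+08) = 81.54 dB(A).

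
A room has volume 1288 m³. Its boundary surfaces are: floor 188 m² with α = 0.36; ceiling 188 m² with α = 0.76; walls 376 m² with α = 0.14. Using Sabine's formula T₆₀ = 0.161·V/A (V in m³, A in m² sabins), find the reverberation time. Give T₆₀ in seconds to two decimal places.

0.79 s

A = Σ Sᵢαᵢ = 188·0.36 + 188·0.76 + 376·0.14 = 263.20 m².
T₆₀ = 0.161 × 1288 / 263.20 = 0.788 s.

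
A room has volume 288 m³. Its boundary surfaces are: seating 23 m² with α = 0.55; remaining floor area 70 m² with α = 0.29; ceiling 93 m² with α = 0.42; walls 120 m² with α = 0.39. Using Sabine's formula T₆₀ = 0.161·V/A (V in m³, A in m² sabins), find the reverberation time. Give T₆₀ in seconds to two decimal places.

A = Σ Sᵢαᵢ = 23·0.55 + 70·0.29 + 93·0.42 + 120·0.39 = 118.81 m².
T₆₀ = 0.161·V/A = 0.161·288/118.81 = 0.390 s.

0.39 s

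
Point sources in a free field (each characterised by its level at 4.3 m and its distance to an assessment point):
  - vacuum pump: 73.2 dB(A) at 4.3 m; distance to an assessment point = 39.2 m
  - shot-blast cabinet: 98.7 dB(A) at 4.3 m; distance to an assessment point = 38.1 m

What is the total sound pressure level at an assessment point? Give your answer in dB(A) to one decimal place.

First find each source's level at the receiver (point-source: −20·log₁₀(r/r_ref)), then combine on an intensity basis.
vacuum pump: 73.2 − 20·log₁₀(39.2/4.3) = 73.2 − 19.20 = 54.00 dB(A).
shot-blast cabinet: 98.7 − 20·log₁₀(38.1/4.3) = 98.7 − 18.95 = 79.75 dB(A).
Σ 10^(L/10) = 9.468e+07 → L_total = 10·log₁₀(9.468e+07) = 79.76 dB(A).

79.8 dB(A)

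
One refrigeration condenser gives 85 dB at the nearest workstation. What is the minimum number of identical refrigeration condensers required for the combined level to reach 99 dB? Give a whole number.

26

Need L₁ + 10·log₁₀ N ≥ 99, i.e. log₁₀ N ≥ 1.40.
N ≥ 10^(14.0/10) = 25.119, so N = 26.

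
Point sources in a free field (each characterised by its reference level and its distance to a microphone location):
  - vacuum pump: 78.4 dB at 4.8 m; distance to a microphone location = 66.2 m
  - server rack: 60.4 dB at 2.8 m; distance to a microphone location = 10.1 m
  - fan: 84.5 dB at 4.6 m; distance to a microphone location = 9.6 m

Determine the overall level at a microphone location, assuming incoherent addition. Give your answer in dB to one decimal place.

78.1 dB

Apply inverse-square spreading to bring every level to the receiver, then sum 10^(L/10).
vacuum pump: 78.4 − 20·log₁₀(66.2/4.8) = 78.4 − 22.79 = 55.61 dB.
server rack: 60.4 − 20·log₁₀(10.1/2.8) = 60.4 − 11.14 = 49.26 dB.
fan: 84.5 − 20·log₁₀(9.6/4.6) = 84.5 − 6.39 = 78.11 dB.
Σ 10^(L/10) = 6.516e+07 → L_total = 10·log₁₀(6.516e+07) = 78.14 dB.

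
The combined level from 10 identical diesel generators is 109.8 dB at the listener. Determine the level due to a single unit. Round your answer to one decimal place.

For N identical incoherent sources L_total = L₁ + 10·log₁₀ N, so L₁ = 109.8 − 10·log₁₀(10) = 109.8 − 10.000.

99.8 dB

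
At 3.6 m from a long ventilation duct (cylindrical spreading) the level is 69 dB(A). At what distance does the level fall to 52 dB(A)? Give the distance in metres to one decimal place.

For a line source L₁ − L₂ = 10·log₁₀(r₂/r₁), so r₂ = r₁·10^((L₁−L₂)/10).
r₂ = 3.6·10^((69−52)/10) = 3.6·10^(17.0/10) = 180.43 m.

180.4 m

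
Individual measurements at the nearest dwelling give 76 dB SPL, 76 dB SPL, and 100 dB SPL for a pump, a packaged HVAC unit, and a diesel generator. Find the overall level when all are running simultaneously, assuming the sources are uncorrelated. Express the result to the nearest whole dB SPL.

100 dB SPL

For uncorrelated sources the intensities add, so convert each level to linear form, sum, and take 10·log₁₀ of the total.
Σ 10^(L/10) = 10^(76/10) + 10^(76/10) + 10^(100/10) = 1.008e+10.
L_total = 10·log₁₀(1.008e+10) = 100.03 dB SPL.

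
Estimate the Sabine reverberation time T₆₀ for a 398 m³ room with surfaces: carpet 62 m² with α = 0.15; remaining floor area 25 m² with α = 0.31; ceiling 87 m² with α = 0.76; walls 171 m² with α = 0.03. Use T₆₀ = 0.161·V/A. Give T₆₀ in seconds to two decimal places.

Total absorption A = 62·0.15 + 25·0.31 + 87·0.76 + 171·0.03 = 88.30 m² sabins.
T₆₀ = 0.161·V/A = 0.161·398/88.30 = 0.726 s.

0.73 s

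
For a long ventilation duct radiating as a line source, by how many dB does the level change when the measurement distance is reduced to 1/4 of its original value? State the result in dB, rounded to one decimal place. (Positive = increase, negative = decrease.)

Line-source spreading: ΔL = −10·log₁₀(r₂/r₁).
ΔL = −10·log₁₀(0.25) = +6.02 dB.

+6.0 dB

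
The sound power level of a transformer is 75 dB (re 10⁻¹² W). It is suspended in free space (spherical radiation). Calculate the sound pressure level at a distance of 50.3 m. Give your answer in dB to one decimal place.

30.0 dB

L_p = L_w − 10·log₁₀(4π·r²) with r = 50.3 m.
4π·r² = 3.179e+04 m², 10·log₁₀ of that is 45.023 dB.
L_p = 75 − 45.023 = 29.98 dB.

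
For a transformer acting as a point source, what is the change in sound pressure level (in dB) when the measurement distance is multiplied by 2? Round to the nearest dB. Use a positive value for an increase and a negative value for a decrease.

With spherical spreading the level changes by −20·log₁₀(r₂/r₁).
ΔL = −20·log₁₀(2) = -6.02 dB.

-6 dB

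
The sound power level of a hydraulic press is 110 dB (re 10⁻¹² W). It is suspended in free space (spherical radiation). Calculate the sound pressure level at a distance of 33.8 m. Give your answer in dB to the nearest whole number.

68 dB

L_p = L_w − 10·log₁₀(4π·r²) with r = 33.8 m.
4π·r² = 1.436e+04 m², 10·log₁₀ of that is 41.570 dB.
L_p = 110 − 41.570 = 68.43 dB.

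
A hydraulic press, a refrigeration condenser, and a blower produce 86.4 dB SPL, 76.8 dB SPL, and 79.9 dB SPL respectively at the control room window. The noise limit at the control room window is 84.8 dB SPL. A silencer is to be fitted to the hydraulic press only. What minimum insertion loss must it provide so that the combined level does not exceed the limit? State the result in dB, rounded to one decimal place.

The untreated sources together contribute 10^(76.8/10) + 10^(79.9/10) = 1.456e+08, i.e. 81.63 dB SPL.
To meet 84.8 dB SPL overall, the treated hydraulic press may contribute at most 10^(84.8/10) − 1.456e+08 = 1.564e+08, i.e. 81.94 dB SPL.
So the hydraulic press must be reduced from 86.4 to 81.94 dB SPL: IL = 4.46 dB.

4.5 dB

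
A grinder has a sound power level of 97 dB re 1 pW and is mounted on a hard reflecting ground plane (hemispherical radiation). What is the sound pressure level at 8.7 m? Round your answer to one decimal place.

L_p = L_w − 10·log₁₀(2π·r²) with r = 8.7 m.
2π·r² = 475.6 m², 10·log₁₀ of that is 26.772 dB.
L_p = 97 − 26.772 = 70.23 dB.

70.2 dB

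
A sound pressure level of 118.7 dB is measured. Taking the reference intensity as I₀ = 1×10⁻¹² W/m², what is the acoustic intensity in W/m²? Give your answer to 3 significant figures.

0.741 W/m²

I/I₀ = 10^(118.7/10) = 7.413e+11, so I = 7.413e+11 × 10⁻¹² W/m².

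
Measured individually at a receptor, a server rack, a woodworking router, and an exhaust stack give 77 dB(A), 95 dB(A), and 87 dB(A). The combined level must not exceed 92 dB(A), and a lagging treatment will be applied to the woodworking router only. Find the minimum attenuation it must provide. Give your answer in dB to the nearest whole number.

5 dB

The untreated sources together contribute 10^(77/10) + 10^(87/10) = 5.513e+08, i.e. 87.41 dB(A).
To meet 92 dB(A) overall, the treated woodworking router may contribute at most 10^(92/10) − 5.513e+08 = 1.034e+09, i.e. 90.14 dB(A).
So the woodworking router must be reduced from 95 to 90.14 dB(A): IL = 4.86 dB.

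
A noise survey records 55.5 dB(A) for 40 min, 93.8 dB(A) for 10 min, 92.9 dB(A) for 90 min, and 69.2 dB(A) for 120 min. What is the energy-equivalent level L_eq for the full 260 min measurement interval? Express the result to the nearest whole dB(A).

89 dB(A)

Weight each interval's intensity by its duration and average over T = 260 min:
Σ tᵢ·10^(Lᵢ/10) = 40·10^(55.5/10) + 10·10^(93.8/10) + 90·10^(92.9/10) + 120·10^(69.2/10) = 2.005e+11.
L_eq = 10·log₁₀(2.005e+11/260) = 88.87 dB(A).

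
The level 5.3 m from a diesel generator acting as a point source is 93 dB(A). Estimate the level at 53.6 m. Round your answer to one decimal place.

72.9 dB(A)

Spherical spreading from a point source gives a 20·log₁₀(r₂/r₁) drop.
L₂ = 93 − 20·log₁₀(53.6/5.3) = 93 − 20.098 = 72.90 dB(A).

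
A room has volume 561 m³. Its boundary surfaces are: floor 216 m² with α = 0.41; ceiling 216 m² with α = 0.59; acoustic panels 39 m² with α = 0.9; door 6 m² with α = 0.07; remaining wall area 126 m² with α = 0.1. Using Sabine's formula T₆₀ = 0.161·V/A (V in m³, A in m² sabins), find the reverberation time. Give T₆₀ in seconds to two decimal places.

0.34 s

Total absorption A = 216·0.41 + 216·0.59 + 39·0.9 + 6·0.07 + 126·0.1 = 264.12 m² sabins.
T₆₀ = 0.161 × 561 / 264.12 = 0.342 s.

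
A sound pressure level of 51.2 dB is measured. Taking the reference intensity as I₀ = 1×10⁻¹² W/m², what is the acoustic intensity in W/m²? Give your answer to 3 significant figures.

L = 10·log₁₀(I/I₀) ⇒ I = I₀·10^(L/10) = 10⁻¹² × 10^5.12.

1.32e-07 W/m²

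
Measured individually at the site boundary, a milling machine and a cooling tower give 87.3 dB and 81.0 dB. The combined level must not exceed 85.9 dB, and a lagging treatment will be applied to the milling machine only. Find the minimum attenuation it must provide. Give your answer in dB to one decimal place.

Fixed contribution from the other source: Σ 10^(L/10) = 10^(81.0/10) = 1.259e+08 (81.00 dB).
To meet 85.9 dB overall, the treated milling machine may contribute at most 10^(85.9/10) − 1.259e+08 = 2.632e+08, i.e. 84.20 dB.
Required insertion loss = 87.3 − 84.20 = 3.10 dB.

3.1 dB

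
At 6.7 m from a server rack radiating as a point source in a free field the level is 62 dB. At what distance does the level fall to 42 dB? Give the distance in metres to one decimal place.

Point-source spreading drops the level by 20·log₁₀(r₂/r₁); inverting, r₂/r₁ = 10^(ΔL/20).
r₂ = 6.7·10^((62−42)/20) = 6.7·10^(20.0/20) = 67.00 m.

67.0 m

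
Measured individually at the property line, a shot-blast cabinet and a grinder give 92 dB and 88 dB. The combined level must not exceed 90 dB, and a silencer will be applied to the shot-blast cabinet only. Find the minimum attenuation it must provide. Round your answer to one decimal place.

6.3 dB

Everything except the shot-blast cabinet sums to 10^(88/10) = 6.310e+08 in linear terms, 88.00 dB.
The limit corresponds to 10^(90/10) = 1.000e+09; subtracting the fixed part leaves 3.690e+08 for the shot-blast cabinet, i.e. 85.67 dB.
Required insertion loss = 92 − 85.67 = 6.33 dB.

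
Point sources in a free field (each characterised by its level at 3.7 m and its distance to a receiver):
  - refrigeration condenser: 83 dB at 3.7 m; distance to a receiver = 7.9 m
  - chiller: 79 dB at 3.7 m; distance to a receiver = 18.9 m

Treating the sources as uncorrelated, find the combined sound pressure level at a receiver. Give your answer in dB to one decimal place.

First find each source's level at the receiver (point-source: −20·log₁₀(r/r_ref)), then combine on an intensity basis.
refrigeration condenser: 83 − 20·log₁₀(7.9/3.7) = 83 − 6.59 = 76.41 dB.
chiller: 79 − 20·log₁₀(18.9/3.7) = 79 − 14.17 = 64.83 dB.
Σ 10^(L/10) = 4.681e+07 → L_total = 10·log₁₀(4.681e+07) = 76.70 dB.

76.7 dB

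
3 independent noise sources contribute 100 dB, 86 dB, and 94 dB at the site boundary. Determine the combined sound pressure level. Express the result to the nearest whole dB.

101 dB

Incoherent sources combine by intensity addition: L_total = 10·log₁₀(Σ 10^(L_i/10)).
Σ 10^(L/10) = 10^(100/10) + 10^(86/10) + 10^(94/10) = 1.291e+10.
L_total = 10·log₁₀(1.291e+10) = 101.11 dB.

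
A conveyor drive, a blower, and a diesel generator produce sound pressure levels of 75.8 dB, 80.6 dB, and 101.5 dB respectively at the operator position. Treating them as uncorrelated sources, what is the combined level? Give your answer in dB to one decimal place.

Incoherent sources combine by intensity addition: L_total = 10·log₁₀(Σ 10^(L_i/10)).
Σ 10^(L/10) = 10^(75.8/10) + 10^(80.6/10) + 10^(101.5/10) = 1.428e+10.
L_total = 10·log₁₀(1.428e+10) = 101.55 dB.

101.5 dB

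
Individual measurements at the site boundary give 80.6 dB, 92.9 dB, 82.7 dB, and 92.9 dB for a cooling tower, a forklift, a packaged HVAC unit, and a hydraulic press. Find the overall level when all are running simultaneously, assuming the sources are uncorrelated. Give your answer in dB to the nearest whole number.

For uncorrelated sources the intensities add, so convert each level to linear form, sum, and take 10·log₁₀ of the total.
Σ 10^(L/10) = 10^(80.6/10) + 10^(92.9/10) + 10^(82.7/10) + 10^(92.9/10) = 4.201e+09.
L_total = 10·log₁₀(4.201e+09) = 96.23 dB.

96 dB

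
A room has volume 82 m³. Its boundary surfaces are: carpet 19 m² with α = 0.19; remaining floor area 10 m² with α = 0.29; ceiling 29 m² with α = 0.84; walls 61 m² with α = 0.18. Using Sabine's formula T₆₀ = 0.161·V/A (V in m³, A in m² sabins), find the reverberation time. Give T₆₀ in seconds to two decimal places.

A = Σ Sᵢαᵢ = 19·0.19 + 10·0.29 + 29·0.84 + 61·0.18 = 41.85 m².
T₆₀ = 0.161 × 82 / 41.85 = 0.315 s.

0.32 s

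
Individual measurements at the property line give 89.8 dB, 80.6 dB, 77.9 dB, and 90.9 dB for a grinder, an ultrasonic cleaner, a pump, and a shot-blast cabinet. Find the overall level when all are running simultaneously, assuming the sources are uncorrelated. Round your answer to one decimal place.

93.7 dB

For uncorrelated sources the intensities add, so convert each level to linear form, sum, and take 10·log₁₀ of the total.
Σ 10^(L/10) = 10^(89.8/10) + 10^(80.6/10) + 10^(77.9/10) + 10^(90.9/10) = 2.362e+09.
L_total = 10·log₁₀(2.362e+09) = 93.73 dB.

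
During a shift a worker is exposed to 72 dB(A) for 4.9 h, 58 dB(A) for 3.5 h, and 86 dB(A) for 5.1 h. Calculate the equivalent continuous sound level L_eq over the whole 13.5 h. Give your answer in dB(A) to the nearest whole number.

82 dB(A)

L_eq = 10·log₁₀[(1/T)·Σ tᵢ·10^(Lᵢ/10)] with T = 13.5 h.
Σ tᵢ·10^(Lᵢ/10) = 4.9·10^(72/10) + 3.5·10^(58/10) + 5.1·10^(86/10) = 2.110e+09.
L_eq = 10·log₁₀(2.110e+09/13.5) = 81.94 dB(A).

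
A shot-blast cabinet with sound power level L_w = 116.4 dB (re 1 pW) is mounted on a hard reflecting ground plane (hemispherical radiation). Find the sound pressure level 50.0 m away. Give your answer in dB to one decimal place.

74.4 dB

L_p = L_w − 10·log₁₀(2π·r²) with r = 50.0 m.
2π·r² = 1.571e+04 m², 10·log₁₀ of that is 41.961 dB.
L_p = 116.4 − 41.961 = 74.44 dB.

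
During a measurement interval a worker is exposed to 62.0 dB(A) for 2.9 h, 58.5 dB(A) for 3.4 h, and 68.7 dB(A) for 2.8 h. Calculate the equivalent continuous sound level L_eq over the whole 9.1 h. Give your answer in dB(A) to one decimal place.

64.8 dB(A)

Weight each interval's intensity by its duration and average over T = 9.1 h:
Σ tᵢ·10^(Lᵢ/10) = 2.9·10^(62.0/10) + 3.4·10^(58.5/10) + 2.8·10^(68.7/10) = 2.776e+07.
L_eq = 10·log₁₀(2.776e+07/9.1) = 64.84 dB(A).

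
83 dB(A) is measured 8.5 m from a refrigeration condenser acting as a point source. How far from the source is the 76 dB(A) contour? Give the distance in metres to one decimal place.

For a point source L₁ − L₂ = 20·log₁₀(r₂/r₁), so r₂ = r₁·10^((L₁−L₂)/20).
r₂ = 8.5·10^((83−76)/20) = 8.5·10^(7.0/20) = 19.03 m.

19.0 m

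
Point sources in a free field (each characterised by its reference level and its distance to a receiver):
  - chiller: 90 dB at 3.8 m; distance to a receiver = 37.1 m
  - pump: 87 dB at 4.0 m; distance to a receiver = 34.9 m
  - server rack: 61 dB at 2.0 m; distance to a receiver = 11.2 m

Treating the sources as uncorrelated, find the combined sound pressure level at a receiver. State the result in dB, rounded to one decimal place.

72.3 dB

First find each source's level at the receiver (point-source: −20·log₁₀(r/r_ref)), then combine on an intensity basis.
chiller: 90 − 20·log₁₀(37.1/3.8) = 90 − 19.79 = 70.21 dB.
pump: 87 − 20·log₁₀(34.9/4.0) = 87 − 18.82 = 68.18 dB.
server rack: 61 − 20·log₁₀(11.2/2.0) = 61 − 14.96 = 46.04 dB.
Σ 10^(L/10) = 1.711e+07 → L_total = 10·log₁₀(1.711e+07) = 72.33 dB.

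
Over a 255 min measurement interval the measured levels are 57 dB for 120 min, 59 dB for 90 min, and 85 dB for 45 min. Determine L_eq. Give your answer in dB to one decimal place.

77.5 dB

The energy average is taken in the linear domain: L_eq = 10·log₁₀[(Σ tᵢ·10^(Lᵢ/10))/T], T = 255 min.
Σ tᵢ·10^(Lᵢ/10) = 120·10^(57/10) + 90·10^(59/10) + 45·10^(85/10) = 1.436e+10.
L_eq = 10·log₁₀(1.436e+10/255) = 77.51 dB.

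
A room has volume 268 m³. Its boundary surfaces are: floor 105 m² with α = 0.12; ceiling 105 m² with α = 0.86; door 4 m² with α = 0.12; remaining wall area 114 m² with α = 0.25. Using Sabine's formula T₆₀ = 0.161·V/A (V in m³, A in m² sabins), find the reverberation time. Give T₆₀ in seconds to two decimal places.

Total absorption A = 105·0.12 + 105·0.86 + 4·0.12 + 114·0.25 = 131.88 m² sabins.
T₆₀ = 0.161·V/A = 0.161·268/131.88 = 0.327 s.

0.33 s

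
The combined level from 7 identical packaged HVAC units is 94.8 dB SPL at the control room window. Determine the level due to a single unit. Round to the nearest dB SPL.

7 equal contributions raise the level by 10·log₁₀ 7 = 8.451 dB, so each unit alone gives 94.8 − 8.451.

86 dB SPL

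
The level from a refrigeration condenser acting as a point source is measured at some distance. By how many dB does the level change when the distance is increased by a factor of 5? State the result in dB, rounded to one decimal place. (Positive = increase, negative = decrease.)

-14.0 dB

Point-source spreading: ΔL = −20·log₁₀(r₂/r₁).
ΔL = −20·log₁₀(5) = -13.98 dB.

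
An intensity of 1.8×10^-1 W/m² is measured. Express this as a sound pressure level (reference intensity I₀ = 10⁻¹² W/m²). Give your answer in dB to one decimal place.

112.6 dB

Dividing by I₀ shifts the exponent by 12: I/I₀ = 1.8×10^11.
L = 10·(0.2553 + 11) = 112.55 dB.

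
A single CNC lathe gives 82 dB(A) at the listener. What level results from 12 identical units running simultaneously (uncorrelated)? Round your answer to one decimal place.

With 12 equal, uncorrelated contributions the intensity is 12× that of one unit, giving a rise of 10·log₁₀ 12.
L_total = 82 + 10·log₁₀(12) = 82 + 10.792 = 92.79 dB(A).

92.8 dB(A)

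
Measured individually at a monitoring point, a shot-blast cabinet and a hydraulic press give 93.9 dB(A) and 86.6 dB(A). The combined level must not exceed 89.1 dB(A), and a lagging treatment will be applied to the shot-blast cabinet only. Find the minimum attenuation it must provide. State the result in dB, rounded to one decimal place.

8.4 dB

Everything except the shot-blast cabinet sums to 10^(86.6/10) = 4.571e+08 in linear terms, 86.60 dB(A).
The limit corresponds to 10^(89.1/10) = 8.128e+08; subtracting the fixed part leaves 3.557e+08 for the shot-blast cabinet, i.e. 85.51 dB(A).
So the shot-blast cabinet must be reduced from 93.9 to 85.51 dB(A): IL = 8.39 dB.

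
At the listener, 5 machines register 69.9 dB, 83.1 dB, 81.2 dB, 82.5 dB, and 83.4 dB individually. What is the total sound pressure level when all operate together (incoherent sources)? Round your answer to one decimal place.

88.7 dB

For uncorrelated sources the intensities add, so convert each level to linear form, sum, and take 10·log₁₀ of the total.
Σ 10^(L/10) = 10^(69.9/10) + 10^(83.1/10) + 10^(81.2/10) + 10^(82.5/10) + 10^(83.4/10) = 7.424e+08.
L_total = 10·log₁₀(7.424e+08) = 88.71 dB.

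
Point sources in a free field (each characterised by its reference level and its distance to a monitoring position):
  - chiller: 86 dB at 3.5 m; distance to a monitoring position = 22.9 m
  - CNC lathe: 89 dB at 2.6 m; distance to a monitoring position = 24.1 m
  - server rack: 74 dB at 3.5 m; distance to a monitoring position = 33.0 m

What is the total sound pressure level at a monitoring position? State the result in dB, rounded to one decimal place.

72.7 dB

First find each source's level at the receiver (point-source: −20·log₁₀(r/r_ref)), then combine on an intensity basis.
chiller: 86 − 20·log₁₀(22.9/3.5) = 86 − 16.32 = 69.68 dB.
CNC lathe: 89 − 20·log₁₀(24.1/2.6) = 89 − 19.34 = 69.66 dB.
server rack: 74 − 20·log₁₀(33.0/3.5) = 74 − 19.49 = 54.51 dB.
Σ 10^(L/10) = 1.883e+07 → L_total = 10·log₁₀(1.883e+07) = 72.75 dB.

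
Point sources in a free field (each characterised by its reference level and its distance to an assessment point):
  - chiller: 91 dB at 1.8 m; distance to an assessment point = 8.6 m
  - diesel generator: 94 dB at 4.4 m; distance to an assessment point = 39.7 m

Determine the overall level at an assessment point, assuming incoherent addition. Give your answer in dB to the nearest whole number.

79 dB

First find each source's level at the receiver (point-source: −20·log₁₀(r/r_ref)), then combine on an intensity basis.
chiller: 91 − 20·log₁₀(8.6/1.8) = 91 − 13.58 = 77.42 dB.
diesel generator: 94 − 20·log₁₀(39.7/4.4) = 94 − 19.11 = 74.89 dB.
Σ 10^(L/10) = 8.601e+07 → L_total = 10·log₁₀(8.601e+07) = 79.35 dB.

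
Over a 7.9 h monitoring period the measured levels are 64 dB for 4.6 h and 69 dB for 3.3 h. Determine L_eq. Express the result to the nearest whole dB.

The energy average is taken in the linear domain: L_eq = 10·log₁₀[(Σ tᵢ·10^(Lᵢ/10))/T], T = 7.9 h.
Σ tᵢ·10^(Lᵢ/10) = 4.6·10^(64/10) + 3.3·10^(69/10) = 3.777e+07.
L_eq = 10·log₁₀(3.777e+07/7.9) = 66.79 dB.

67 dB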